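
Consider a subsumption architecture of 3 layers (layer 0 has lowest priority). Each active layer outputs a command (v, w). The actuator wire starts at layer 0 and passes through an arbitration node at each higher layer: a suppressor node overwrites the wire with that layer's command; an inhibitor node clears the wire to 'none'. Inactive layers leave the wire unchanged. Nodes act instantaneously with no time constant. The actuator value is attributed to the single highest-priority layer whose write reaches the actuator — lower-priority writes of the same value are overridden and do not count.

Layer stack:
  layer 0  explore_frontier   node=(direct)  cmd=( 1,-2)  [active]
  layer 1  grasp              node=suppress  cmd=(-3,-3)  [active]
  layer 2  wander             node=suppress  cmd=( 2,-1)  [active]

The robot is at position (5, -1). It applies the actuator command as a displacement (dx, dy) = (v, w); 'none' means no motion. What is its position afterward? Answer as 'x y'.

7 -2

layer 0 (explore_frontier) active — direct: (1, -2)
layer 1 (grasp) active — suppresses: (-3, -3)
layer 2 (wander) active — suppresses: (2, -1)
→ actuator (2, -1)
position: (5, -1) + (2, -1) = (7, -2)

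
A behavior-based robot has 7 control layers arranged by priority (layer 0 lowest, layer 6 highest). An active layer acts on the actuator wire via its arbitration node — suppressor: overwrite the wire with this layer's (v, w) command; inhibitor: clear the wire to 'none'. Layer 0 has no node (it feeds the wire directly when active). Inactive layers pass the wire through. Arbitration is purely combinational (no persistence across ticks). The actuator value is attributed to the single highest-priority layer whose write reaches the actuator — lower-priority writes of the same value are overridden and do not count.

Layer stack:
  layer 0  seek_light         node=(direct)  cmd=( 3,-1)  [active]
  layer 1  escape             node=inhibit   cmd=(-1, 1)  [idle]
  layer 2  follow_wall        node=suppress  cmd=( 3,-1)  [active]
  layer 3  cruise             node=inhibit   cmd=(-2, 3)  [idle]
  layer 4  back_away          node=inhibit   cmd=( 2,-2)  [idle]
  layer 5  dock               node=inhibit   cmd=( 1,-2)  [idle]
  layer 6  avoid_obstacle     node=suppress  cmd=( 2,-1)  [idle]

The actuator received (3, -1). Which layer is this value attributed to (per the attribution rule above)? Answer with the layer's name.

L0 seek_light: active, feeds wire = (3, -1)
L1 escape: idle → wire stays (3, -1)
L2 follow_wall: active, suppressor → wire = (3, -1)
L3 cruise: idle → wire stays (3, -1)
L4 back_away: idle → wire stays (3, -1)
L5 dock: idle → wire stays (3, -1)
L6 avoid_obstacle: idle → wire stays (3, -1)
actuator = (3, -1)
last writer: layer 2 = follow_wall

follow_wall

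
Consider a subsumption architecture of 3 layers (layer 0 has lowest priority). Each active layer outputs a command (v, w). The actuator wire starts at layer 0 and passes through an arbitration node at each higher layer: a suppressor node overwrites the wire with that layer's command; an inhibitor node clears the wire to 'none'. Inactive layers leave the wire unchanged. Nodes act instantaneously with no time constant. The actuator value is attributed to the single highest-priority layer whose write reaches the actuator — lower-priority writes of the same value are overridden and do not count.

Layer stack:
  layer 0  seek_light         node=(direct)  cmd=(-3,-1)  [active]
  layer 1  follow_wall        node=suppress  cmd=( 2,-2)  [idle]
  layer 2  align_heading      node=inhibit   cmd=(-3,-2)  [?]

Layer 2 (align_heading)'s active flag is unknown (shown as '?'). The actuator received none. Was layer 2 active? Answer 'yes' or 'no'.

If layer 2 is active=yes:
  actuator would be none
If layer 2 is active=no:
  actuator would be (-3, -1)
Observed none, so layer 2 was active.

yes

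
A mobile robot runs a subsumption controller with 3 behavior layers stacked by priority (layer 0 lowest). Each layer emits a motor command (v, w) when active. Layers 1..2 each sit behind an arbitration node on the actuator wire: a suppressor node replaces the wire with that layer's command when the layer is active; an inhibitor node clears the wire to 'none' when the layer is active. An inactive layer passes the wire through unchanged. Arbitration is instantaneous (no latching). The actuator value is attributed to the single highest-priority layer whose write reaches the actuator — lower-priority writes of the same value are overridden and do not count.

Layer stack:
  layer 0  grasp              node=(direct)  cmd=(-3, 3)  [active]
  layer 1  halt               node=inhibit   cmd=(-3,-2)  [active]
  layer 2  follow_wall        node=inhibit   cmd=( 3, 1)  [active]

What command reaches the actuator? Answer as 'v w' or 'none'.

layer 0 (grasp) active — direct: (-3, 3)
layer 1 (halt) active — inhibits: none
layer 2 (follow_wall) active — inhibits: none
→ actuator none

none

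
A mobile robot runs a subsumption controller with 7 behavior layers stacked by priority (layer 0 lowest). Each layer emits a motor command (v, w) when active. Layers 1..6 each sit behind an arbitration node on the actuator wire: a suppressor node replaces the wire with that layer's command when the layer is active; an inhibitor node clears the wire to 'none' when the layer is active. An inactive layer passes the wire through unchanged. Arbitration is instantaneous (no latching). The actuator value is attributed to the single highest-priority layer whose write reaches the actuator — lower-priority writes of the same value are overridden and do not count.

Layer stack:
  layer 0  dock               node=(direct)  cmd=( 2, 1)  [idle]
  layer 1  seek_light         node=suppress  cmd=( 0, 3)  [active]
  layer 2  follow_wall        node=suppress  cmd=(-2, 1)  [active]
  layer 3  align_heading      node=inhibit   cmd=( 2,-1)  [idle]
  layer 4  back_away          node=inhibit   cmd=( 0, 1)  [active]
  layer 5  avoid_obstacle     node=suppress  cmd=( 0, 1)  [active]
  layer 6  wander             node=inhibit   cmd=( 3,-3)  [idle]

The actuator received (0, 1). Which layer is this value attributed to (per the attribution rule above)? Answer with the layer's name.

avoid_obstacle

layer 0 (dock) idle — none
layer 1 (seek_light) active — suppresses: (0, 3)
layer 2 (follow_wall) active — suppresses: (-2, 1)
layer 3 (align_heading) idle — unchanged: (-2, 1)
layer 4 (back_away) active — inhibits: none
layer 5 (avoid_obstacle) active — suppresses: (0, 1)
layer 6 (wander) idle — unchanged: (0, 1)
→ actuator (0, 1)
last writer: layer 5 = avoid_obstacle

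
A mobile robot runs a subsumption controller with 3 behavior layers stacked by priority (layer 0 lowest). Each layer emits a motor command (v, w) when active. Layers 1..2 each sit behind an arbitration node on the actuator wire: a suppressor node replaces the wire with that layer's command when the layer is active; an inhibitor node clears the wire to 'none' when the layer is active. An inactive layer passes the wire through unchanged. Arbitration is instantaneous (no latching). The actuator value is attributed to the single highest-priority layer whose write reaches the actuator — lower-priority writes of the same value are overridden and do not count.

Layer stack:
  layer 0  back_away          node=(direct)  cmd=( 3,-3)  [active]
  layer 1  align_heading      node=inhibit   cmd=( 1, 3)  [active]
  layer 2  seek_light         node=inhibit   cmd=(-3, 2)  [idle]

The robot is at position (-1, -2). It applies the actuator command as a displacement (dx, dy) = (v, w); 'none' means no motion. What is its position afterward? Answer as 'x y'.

-1 -2

[0] back_away on; wire := (3, -3)
[1] align_heading on (inhibit); wire := none
[2] seek_light off; pass none
output none
position: (-1, -2) + none = (-1, -2)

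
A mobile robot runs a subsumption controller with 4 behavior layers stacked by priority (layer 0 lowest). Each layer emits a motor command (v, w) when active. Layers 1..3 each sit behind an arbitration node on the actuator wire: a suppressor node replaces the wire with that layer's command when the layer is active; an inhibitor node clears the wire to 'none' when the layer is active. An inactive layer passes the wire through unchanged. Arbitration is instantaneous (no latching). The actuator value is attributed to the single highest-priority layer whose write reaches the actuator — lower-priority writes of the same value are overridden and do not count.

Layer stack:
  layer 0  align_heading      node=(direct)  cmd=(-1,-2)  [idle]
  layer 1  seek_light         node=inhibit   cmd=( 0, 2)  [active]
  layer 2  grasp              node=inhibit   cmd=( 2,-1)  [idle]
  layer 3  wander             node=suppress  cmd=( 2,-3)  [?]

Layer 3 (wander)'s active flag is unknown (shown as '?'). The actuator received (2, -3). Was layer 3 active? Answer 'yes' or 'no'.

If layer 3 is active=yes:
  actuator would be (2, -3)
If layer 3 is active=no:
  actuator would be none
Observed (2, -3), so layer 3 was active.

yes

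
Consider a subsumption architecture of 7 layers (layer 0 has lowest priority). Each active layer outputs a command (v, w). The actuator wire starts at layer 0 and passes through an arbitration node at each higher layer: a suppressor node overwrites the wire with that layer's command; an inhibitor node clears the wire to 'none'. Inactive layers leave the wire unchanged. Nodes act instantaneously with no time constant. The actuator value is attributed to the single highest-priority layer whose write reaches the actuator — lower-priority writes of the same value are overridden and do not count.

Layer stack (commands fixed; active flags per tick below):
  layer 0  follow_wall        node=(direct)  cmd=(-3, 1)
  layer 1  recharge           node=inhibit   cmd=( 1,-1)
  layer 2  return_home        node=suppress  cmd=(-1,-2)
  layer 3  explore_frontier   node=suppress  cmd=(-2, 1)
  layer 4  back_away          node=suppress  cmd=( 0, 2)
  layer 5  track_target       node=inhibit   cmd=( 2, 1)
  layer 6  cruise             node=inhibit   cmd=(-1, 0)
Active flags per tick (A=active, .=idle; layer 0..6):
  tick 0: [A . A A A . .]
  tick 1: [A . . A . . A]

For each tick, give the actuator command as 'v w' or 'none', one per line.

0 2
none

tick 0:
  L0 follow_wall: active, feeds wire = (-3, 1)
  L1 recharge: idle → wire stays (-3, 1)
  L2 return_home: active, suppressor → wire = (-1, -2)
  L3 explore_frontier: active, suppressor → wire = (-2, 1)
  L4 back_away: active, suppressor → wire = (0, 2)
  L5 track_target: idle → wire stays (0, 2)
  L6 cruise: idle → wire stays (0, 2)
  actuator = (0, 2)
tick 1:
  L0 follow_wall: active, feeds wire = (-3, 1)
  L1 recharge: idle → wire stays (-3, 1)
  L2 return_home: idle → wire stays (-3, 1)
  L3 explore_frontier: active, suppressor → wire = (-2, 1)
  L4 back_away: idle → wire stays (-2, 1)
  L5 track_target: idle → wire stays (-2, 1)
  L6 cruise: active, inhibitor → wire = none
  actuator = none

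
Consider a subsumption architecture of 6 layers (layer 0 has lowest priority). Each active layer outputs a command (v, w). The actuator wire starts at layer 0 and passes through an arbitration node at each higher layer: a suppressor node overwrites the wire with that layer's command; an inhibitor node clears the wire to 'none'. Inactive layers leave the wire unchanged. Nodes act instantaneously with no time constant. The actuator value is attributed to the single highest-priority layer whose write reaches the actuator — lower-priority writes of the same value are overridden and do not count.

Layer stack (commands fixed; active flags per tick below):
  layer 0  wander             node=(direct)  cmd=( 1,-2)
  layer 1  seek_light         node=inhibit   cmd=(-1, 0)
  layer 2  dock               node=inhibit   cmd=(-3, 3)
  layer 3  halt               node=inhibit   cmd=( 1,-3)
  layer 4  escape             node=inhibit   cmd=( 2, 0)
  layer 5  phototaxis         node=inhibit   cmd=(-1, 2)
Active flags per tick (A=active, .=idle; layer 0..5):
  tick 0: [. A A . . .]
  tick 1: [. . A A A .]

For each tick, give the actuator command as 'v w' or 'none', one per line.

tick 0:
  layer 0 (wander) idle — none
  layer 1 (seek_light) active — inhibits: none
  layer 2 (dock) active — inhibits: none
  layer 3 (halt) idle — unchanged: none
  layer 4 (escape) idle — unchanged: none
  layer 5 (phototaxis) idle — unchanged: none
  → actuator none
tick 1:
  layer 0 (wander) idle — none
  layer 1 (seek_light) idle — unchanged: none
  layer 2 (dock) active — inhibits: none
  layer 3 (halt) active — inhibits: none
  layer 4 (escape) active — inhibits: none
  layer 5 (phototaxis) idle — unchanged: none
  → actuator none

none
none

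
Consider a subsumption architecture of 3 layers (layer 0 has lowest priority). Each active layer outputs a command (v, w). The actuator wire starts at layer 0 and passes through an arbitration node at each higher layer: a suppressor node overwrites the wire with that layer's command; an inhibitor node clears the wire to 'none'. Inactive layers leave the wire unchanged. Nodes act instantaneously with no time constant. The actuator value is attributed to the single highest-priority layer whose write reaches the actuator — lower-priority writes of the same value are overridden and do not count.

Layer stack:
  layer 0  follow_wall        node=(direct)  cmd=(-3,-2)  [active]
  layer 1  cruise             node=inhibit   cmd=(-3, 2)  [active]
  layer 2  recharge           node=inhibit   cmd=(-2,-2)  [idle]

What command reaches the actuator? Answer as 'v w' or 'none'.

L0 follow_wall: active, feeds wire = (-3, -2)
L1 cruise: active, inhibitor → wire = none
L2 recharge: idle → wire stays none
actuator = none

none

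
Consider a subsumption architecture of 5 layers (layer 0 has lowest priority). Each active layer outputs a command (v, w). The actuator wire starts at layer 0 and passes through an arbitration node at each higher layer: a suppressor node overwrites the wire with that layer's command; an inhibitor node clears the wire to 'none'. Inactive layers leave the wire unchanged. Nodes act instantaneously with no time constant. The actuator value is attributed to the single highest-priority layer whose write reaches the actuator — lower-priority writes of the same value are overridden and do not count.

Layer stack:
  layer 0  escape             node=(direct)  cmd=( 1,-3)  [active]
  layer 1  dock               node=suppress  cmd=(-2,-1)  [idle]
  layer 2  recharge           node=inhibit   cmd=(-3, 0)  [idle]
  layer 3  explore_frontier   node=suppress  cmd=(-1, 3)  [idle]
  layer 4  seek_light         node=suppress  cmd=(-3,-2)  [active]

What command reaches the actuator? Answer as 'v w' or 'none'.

L0 escape: active, feeds wire = (1, -3)
L1 dock: idle → wire stays (1, -3)
L2 recharge: idle → wire stays (1, -3)
L3 explore_frontier: idle → wire stays (1, -3)
L4 seek_light: active, suppressor → wire = (-3, -2)
actuator = (-3, -2)

-3 -2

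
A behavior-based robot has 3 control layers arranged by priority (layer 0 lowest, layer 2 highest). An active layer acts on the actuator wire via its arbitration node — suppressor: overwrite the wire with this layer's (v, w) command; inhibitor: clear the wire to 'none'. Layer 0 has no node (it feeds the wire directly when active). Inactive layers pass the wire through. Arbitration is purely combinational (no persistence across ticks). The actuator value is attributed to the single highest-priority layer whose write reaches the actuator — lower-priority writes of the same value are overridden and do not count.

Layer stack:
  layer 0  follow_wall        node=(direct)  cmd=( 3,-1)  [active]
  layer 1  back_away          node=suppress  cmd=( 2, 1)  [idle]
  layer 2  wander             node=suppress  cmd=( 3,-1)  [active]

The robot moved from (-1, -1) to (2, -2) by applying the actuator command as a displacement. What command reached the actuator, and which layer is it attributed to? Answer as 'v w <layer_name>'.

3 -1 wander

displacement = (2, -2) − (-1, -1) = (3, -1)
[0] follow_wall on; wire := (3, -1)
[1] back_away off; pass (3, -1)
[2] wander on (suppress); wire := (3, -1)
output (3, -1) — from layer 2 (wander)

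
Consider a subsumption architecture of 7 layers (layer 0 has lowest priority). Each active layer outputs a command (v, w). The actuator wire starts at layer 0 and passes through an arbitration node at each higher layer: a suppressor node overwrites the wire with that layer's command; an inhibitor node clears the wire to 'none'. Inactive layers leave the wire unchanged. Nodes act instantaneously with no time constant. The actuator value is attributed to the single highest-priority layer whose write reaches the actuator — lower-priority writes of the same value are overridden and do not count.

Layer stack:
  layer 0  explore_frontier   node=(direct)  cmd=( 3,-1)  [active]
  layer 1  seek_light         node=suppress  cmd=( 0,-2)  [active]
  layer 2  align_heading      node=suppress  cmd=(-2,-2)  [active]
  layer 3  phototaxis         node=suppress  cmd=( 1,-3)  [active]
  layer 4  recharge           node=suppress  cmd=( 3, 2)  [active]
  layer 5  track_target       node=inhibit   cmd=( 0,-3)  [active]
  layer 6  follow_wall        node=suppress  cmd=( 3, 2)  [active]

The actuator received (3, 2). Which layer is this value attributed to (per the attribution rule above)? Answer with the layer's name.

follow_wall

layer 0 (explore_frontier) active — direct: (3, -1)
layer 1 (seek_light) active — suppresses: (0, -2)
layer 2 (align_heading) active — suppresses: (-2, -2)
layer 3 (phototaxis) active — suppresses: (1, -3)
layer 4 (recharge) active — suppresses: (3, 2)
layer 5 (track_target) active — inhibits: none
layer 6 (follow_wall) active — suppresses: (3, 2)
→ actuator (3, 2)
last writer: layer 6 = follow_wall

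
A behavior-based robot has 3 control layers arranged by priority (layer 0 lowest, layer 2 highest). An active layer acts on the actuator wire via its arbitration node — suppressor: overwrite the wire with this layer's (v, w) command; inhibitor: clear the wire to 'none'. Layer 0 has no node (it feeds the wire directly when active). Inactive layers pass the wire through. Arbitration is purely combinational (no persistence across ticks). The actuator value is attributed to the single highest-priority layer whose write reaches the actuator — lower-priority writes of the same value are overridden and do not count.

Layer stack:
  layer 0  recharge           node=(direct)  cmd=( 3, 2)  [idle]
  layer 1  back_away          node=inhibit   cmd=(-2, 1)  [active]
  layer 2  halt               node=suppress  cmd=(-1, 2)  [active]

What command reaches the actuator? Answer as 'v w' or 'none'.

layer 0 (recharge) idle — none
layer 1 (back_away) active — inhibits: none
layer 2 (halt) active — suppresses: (-1, 2)
→ actuator (-1, 2)

-1 2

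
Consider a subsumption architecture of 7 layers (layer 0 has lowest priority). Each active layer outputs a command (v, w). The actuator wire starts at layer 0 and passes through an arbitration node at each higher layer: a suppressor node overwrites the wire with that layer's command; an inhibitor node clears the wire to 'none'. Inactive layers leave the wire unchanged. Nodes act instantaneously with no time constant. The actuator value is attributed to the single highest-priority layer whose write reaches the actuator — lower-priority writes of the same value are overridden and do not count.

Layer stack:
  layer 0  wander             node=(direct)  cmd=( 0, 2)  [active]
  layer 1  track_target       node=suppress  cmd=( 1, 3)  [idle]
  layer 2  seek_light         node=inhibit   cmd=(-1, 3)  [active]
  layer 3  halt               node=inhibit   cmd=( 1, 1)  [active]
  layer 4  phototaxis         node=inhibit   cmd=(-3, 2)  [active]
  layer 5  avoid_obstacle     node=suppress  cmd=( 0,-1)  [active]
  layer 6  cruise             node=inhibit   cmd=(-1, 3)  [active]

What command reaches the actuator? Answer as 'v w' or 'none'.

L0 wander: active, feeds wire = (0, 2)
L1 track_target: idle → wire stays (0, 2)
L2 seek_light: active, inhibitor → wire = none
L3 halt: active, inhibitor → wire = none
L4 phototaxis: active, inhibitor → wire = none
L5 avoid_obstacle: active, suppressor → wire = (0, -1)
L6 cruise: active, inhibitor → wire = none
actuator = none

none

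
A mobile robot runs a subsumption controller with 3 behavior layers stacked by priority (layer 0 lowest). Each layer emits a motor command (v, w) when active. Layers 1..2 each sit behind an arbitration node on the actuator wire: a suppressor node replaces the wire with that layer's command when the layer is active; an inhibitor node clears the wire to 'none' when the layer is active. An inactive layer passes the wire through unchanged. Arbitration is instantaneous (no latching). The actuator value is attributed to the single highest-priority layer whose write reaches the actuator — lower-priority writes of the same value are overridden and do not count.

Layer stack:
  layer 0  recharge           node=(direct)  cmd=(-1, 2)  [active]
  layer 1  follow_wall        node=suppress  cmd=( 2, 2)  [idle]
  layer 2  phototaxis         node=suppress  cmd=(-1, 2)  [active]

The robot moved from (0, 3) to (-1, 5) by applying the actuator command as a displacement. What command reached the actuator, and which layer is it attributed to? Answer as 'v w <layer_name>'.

-1 2 phototaxis

displacement = (-1, 5) − (0, 3) = (-1, 2)
[0] recharge on; wire := (-1, 2)
[1] follow_wall off; pass (-1, 2)
[2] phototaxis on (suppress); wire := (-1, 2)
output (-1, 2) — from layer 2 (phototaxis)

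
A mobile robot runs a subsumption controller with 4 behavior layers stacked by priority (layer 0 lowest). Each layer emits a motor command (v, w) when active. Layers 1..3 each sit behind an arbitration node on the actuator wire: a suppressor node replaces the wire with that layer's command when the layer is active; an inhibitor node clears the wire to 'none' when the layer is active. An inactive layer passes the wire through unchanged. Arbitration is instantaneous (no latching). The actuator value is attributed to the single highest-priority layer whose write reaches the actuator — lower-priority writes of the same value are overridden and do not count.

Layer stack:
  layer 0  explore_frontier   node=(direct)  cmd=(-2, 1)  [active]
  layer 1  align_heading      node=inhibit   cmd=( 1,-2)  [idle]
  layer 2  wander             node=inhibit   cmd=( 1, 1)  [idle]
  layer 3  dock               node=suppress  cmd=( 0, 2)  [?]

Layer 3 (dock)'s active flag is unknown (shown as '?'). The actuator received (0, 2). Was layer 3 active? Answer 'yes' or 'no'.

If layer 3 is active=yes:
  actuator would be (0, 2)
If layer 3 is active=no:
  actuator would be (-2, 1)
Observed (0, 2), so layer 3 was active.

yes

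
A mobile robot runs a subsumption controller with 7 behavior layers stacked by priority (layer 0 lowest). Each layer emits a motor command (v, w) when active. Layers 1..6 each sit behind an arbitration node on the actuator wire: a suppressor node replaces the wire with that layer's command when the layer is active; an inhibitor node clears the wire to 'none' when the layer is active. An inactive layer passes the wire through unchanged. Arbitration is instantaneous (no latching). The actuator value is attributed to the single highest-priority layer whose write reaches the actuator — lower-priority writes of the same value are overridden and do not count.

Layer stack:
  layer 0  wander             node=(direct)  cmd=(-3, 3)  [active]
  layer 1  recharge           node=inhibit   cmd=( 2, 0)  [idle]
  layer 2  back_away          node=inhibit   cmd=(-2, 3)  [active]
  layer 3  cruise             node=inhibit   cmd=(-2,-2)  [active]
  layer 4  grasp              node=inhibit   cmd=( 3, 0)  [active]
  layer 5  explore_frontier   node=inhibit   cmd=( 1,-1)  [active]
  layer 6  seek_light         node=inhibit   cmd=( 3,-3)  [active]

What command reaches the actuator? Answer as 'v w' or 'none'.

L0 wander: active, feeds wire = (-3, 3)
L1 recharge: idle → wire stays (-3, 3)
L2 back_away: active, inhibitor → wire = none
L3 cruise: active, inhibitor → wire = none
L4 grasp: active, inhibitor → wire = none
L5 explore_frontier: active, inhibitor → wire = none
L6 seek_light: active, inhibitor → wire = none
actuator = none

none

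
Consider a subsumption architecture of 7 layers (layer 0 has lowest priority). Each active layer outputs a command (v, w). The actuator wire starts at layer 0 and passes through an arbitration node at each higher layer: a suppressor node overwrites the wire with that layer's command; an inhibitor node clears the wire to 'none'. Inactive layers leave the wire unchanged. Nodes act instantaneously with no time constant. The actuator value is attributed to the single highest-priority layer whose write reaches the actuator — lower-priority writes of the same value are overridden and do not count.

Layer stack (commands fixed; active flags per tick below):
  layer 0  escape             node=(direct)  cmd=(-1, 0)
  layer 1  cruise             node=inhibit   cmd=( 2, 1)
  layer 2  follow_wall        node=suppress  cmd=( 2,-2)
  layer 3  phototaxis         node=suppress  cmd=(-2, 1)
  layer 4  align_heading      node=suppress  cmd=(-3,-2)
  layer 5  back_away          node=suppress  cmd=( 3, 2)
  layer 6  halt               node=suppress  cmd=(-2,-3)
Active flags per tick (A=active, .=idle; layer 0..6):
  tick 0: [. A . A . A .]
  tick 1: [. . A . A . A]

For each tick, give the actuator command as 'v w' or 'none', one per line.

3 2
-2 -3

tick 0:
  layer 0 (escape) idle — none
  layer 1 (cruise) active — inhibits: none
  layer 2 (follow_wall) idle — unchanged: none
  layer 3 (phototaxis) active — suppresses: (-2, 1)
  layer 4 (align_heading) idle — unchanged: (-2, 1)
  layer 5 (back_away) active — suppresses: (3, 2)
  layer 6 (halt) idle — unchanged: (3, 2)
  → actuator (3, 2)
tick 1:
  layer 0 (escape) idle — none
  layer 1 (cruise) idle — unchanged: none
  layer 2 (follow_wall) active — suppresses: (2, -2)
  layer 3 (phototaxis) idle — unchanged: (2, -2)
  layer 4 (align_heading) active — suppresses: (-3, -2)
  layer 5 (back_away) idle — unchanged: (-3, -2)
  layer 6 (halt) active — suppresses: (-2, -3)
  → actuator (-2, -3)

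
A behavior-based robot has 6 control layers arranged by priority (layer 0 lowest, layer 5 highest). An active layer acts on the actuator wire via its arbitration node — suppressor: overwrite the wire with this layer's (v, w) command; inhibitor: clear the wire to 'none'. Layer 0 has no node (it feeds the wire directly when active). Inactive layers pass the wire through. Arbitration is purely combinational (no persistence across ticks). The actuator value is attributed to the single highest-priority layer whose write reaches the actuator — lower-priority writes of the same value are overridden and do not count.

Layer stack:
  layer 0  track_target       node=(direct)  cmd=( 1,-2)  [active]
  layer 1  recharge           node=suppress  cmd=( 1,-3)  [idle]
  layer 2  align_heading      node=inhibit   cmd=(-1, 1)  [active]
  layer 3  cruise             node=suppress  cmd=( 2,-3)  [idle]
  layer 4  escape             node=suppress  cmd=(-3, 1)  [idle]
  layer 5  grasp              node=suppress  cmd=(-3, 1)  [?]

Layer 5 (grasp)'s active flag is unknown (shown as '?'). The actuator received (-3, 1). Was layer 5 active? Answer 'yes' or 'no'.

If layer 5 is active=yes:
  actuator would be (-3, 1)
If layer 5 is active=no:
  actuator would be none
Observed (-3, 1), so layer 5 was active.

yes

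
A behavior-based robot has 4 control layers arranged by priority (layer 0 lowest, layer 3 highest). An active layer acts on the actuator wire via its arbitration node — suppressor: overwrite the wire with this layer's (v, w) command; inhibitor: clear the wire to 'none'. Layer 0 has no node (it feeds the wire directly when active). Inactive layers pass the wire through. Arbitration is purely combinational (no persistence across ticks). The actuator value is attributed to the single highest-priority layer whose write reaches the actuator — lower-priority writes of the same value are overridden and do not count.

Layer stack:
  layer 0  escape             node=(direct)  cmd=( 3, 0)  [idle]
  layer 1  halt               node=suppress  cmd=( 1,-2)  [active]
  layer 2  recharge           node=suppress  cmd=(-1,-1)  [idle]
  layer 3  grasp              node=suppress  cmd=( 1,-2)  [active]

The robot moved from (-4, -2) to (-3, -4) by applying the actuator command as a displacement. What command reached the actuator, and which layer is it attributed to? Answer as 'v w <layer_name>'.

displacement = (-3, -4) − (-4, -2) = (1, -2)
L0 escape: idle → wire = none
L1 halt: active, suppressor → wire = (1, -2)
L2 recharge: idle → wire stays (1, -2)
L3 grasp: active, suppressor → wire = (1, -2)
actuator = (1, -2) — from layer 3 (grasp)

1 -2 grasp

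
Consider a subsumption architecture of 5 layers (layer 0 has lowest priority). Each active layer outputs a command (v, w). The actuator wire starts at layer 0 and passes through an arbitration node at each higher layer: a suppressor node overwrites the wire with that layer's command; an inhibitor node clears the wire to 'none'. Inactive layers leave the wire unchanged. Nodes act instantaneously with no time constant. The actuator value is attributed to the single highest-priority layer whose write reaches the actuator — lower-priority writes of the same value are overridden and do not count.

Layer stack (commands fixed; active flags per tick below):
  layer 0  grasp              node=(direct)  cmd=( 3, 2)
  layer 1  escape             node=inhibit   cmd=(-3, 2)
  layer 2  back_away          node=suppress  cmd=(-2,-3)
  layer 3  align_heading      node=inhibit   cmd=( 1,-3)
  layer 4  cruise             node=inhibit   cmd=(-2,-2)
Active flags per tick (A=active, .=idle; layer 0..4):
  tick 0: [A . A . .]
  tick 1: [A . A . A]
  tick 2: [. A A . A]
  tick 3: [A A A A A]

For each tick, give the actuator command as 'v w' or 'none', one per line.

tick 0:
  [0] grasp on; wire := (3, 2)
  [1] escape off; pass (3, 2)
  [2] back_away on (suppress); wire := (-2, -3)
  [3] align_heading off; pass (-2, -3)
  [4] cruise off; pass (-2, -3)
  output (-2, -3)
tick 1:
  [0] grasp on; wire := (3, 2)
  [1] escape off; pass (3, 2)
  [2] back_away on (suppress); wire := (-2, -3)
  [3] align_heading off; pass (-2, -3)
  [4] cruise on (inhibit); wire := none
  output none
tick 2:
  [0] grasp off; wire := none
  [1] escape on (inhibit); wire := none
  [2] back_away on (suppress); wire := (-2, -3)
  [3] align_heading off; pass (-2, -3)
  [4] cruise on (inhibit); wire := none
  output none
tick 3:
  [0] grasp on; wire := (3, 2)
  [1] escape on (inhibit); wire := none
  [2] back_away on (suppress); wire := (-2, -3)
  [3] align_heading on (inhibit); wire := none
  [4] cruise on (inhibit); wire := none
  output none

-2 -3
none
none
none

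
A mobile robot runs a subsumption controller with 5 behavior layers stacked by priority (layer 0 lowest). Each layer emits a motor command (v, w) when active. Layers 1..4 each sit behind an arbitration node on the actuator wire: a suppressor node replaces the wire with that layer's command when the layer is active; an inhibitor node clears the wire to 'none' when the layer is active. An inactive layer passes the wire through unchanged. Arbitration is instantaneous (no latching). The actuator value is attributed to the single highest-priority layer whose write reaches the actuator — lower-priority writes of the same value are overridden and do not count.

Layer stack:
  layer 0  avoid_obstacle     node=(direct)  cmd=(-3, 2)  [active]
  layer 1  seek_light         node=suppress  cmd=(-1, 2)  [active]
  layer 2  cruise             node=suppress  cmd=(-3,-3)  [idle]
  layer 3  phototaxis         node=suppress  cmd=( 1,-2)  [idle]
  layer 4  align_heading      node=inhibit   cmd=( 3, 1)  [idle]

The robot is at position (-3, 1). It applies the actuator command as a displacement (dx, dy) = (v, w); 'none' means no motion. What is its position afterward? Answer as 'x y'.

-4 3

L0 avoid_obstacle: active, feeds wire = (-3, 2)
L1 seek_light: active, suppressor → wire = (-1, 2)
L2 cruise: idle → wire stays (-1, 2)
L3 phototaxis: idle → wire stays (-1, 2)
L4 align_heading: idle → wire stays (-1, 2)
actuator = (-1, 2)
position: (-3, 1) + (-1, 2) = (-4, 3)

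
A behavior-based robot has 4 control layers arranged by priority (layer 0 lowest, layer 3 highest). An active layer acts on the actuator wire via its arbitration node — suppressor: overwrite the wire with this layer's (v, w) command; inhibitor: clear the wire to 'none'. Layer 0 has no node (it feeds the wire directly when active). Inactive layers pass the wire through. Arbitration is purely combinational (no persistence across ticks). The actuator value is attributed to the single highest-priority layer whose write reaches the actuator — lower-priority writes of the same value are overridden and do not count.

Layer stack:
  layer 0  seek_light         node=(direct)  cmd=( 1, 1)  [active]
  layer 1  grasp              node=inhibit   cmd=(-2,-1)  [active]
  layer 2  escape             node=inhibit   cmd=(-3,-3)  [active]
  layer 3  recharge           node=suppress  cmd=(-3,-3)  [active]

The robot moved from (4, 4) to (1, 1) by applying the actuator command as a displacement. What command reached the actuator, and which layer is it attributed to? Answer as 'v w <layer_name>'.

-3 -3 recharge

displacement = (1, 1) − (4, 4) = (-3, -3)
layer 0 (seek_light) active — direct: (1, 1)
layer 1 (grasp) active — inhibits: none
layer 2 (escape) active — inhibits: none
layer 3 (recharge) active — suppresses: (-3, -3)
→ actuator (-3, -3) — from layer 3 (recharge)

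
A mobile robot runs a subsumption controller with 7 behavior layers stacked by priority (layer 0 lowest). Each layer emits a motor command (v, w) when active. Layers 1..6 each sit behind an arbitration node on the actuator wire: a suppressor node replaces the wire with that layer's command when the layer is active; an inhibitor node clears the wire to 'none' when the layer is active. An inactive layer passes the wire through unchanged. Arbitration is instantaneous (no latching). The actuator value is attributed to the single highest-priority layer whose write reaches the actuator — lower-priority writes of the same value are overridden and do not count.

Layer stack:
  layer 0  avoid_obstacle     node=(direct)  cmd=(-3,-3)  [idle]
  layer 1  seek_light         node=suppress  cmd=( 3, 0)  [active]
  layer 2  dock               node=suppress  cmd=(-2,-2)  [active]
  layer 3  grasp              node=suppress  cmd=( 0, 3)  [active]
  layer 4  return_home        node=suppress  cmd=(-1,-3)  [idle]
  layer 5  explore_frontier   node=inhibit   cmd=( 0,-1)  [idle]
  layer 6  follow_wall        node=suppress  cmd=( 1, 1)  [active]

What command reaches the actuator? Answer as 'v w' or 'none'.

layer 0 (avoid_obstacle) idle — none
layer 1 (seek_light) active — suppresses: (3, 0)
layer 2 (dock) active — suppresses: (-2, -2)
layer 3 (grasp) active — suppresses: (0, 3)
layer 4 (return_home) idle — unchanged: (0, 3)
layer 5 (explore_frontier) idle — unchanged: (0, 3)
layer 6 (follow_wall) active — suppresses: (1, 1)
→ actuator (1, 1)

1 1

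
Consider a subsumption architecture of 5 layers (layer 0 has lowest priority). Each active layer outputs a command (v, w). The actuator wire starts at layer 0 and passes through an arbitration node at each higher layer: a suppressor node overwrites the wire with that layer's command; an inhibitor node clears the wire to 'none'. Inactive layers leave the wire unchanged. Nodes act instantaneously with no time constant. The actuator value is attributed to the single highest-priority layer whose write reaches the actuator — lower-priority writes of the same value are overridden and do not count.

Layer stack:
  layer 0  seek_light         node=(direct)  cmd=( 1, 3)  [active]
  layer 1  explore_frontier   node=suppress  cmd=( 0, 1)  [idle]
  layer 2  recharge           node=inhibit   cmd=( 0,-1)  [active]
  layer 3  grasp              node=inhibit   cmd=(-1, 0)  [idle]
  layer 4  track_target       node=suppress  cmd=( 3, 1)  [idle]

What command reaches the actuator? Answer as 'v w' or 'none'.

none

layer 0 (seek_light) active — direct: (1, 3)
layer 1 (explore_frontier) idle — unchanged: (1, 3)
layer 2 (recharge) active — inhibits: none
layer 3 (grasp) idle — unchanged: none
layer 4 (track_target) idle — unchanged: none
→ actuator none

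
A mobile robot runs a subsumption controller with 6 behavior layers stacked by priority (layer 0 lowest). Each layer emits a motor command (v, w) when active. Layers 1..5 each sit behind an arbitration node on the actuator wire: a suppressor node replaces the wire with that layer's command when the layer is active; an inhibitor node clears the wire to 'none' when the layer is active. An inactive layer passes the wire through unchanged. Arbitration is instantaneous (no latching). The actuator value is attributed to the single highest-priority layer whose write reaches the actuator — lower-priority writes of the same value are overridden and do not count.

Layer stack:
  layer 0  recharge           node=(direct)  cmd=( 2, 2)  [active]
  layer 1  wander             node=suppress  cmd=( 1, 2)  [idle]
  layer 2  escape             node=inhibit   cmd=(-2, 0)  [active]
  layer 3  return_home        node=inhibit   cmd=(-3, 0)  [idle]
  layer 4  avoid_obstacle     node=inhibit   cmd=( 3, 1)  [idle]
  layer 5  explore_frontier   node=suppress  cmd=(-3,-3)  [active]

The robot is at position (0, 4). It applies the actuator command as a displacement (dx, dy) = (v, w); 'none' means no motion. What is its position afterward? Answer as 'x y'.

-3 1

layer 0 (recharge) active — direct: (2, 2)
layer 1 (wander) idle — unchanged: (2, 2)
layer 2 (escape) active — inhibits: none
layer 3 (return_home) idle — unchanged: none
layer 4 (avoid_obstacle) idle — unchanged: none
layer 5 (explore_frontier) active — suppresses: (-3, -3)
→ actuator (-3, -3)
position: (0, 4) + (-3, -3) = (-3, 1)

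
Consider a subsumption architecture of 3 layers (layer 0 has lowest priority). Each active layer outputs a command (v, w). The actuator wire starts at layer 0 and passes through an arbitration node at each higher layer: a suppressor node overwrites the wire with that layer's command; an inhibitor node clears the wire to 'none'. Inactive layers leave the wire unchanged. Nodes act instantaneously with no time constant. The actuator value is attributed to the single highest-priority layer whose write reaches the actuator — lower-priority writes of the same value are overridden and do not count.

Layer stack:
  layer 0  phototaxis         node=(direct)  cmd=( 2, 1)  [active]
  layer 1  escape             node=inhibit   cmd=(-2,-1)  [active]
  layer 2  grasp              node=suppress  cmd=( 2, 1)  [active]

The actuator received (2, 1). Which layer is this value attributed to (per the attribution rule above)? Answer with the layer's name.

grasp

layer 0 (phototaxis) active — direct: (2, 1)
layer 1 (escape) active — inhibits: none
layer 2 (grasp) active — suppresses: (2, 1)
→ actuator (2, 1)
last writer: layer 2 = grasp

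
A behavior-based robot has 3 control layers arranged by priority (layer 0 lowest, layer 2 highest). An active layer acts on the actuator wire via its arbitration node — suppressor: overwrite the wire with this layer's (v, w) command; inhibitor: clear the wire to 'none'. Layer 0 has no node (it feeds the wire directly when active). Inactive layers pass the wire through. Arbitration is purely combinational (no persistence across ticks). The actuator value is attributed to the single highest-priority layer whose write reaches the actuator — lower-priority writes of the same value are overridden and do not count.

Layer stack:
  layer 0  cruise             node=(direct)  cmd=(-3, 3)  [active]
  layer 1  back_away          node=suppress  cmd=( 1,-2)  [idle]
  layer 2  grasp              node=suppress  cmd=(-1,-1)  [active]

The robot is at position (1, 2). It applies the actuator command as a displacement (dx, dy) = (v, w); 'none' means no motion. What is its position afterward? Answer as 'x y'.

0 1

L0 cruise: active, feeds wire = (-3, 3)
L1 back_away: idle → wire stays (-3, 3)
L2 grasp: active, suppressor → wire = (-1, -1)
actuator = (-1, -1)
position: (1, 2) + (-1, -1) = (0, 1)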